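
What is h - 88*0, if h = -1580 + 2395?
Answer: 815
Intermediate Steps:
h = 815
h - 88*0 = 815 - 88*0 = 815 - 1*0 = 815 + 0 = 815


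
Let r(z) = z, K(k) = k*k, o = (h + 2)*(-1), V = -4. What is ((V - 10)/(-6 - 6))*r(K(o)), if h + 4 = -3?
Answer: 175/6 ≈ 29.167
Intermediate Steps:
h = -7 (h = -4 - 3 = -7)
o = 5 (o = (-7 + 2)*(-1) = -5*(-1) = 5)
K(k) = k²
((V - 10)/(-6 - 6))*r(K(o)) = ((-4 - 10)/(-6 - 6))*5² = -14/(-12)*25 = -14*(-1/12)*25 = (7/6)*25 = 175/6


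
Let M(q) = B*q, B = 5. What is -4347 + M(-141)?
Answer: -5052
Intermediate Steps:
M(q) = 5*q
-4347 + M(-141) = -4347 + 5*(-141) = -4347 - 705 = -5052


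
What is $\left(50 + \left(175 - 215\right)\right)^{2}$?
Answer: $100$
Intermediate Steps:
$\left(50 + \left(175 - 215\right)\right)^{2} = \left(50 - 40\right)^{2} = 10^{2} = 100$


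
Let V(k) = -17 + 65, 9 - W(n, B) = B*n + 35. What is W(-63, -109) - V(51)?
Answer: -6941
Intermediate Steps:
W(n, B) = -26 - B*n (W(n, B) = 9 - (B*n + 35) = 9 - (35 + B*n) = 9 + (-35 - B*n) = -26 - B*n)
V(k) = 48
W(-63, -109) - V(51) = (-26 - 1*(-109)*(-63)) - 1*48 = (-26 - 6867) - 48 = -6893 - 48 = -6941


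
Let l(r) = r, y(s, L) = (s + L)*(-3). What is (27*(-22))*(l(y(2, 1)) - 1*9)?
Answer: 10692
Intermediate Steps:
y(s, L) = -3*L - 3*s (y(s, L) = (L + s)*(-3) = -3*L - 3*s)
(27*(-22))*(l(y(2, 1)) - 1*9) = (27*(-22))*((-3*1 - 3*2) - 1*9) = -594*((-3 - 6) - 9) = -594*(-9 - 9) = -594*(-18) = 10692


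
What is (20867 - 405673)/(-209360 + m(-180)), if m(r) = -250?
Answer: 192403/104805 ≈ 1.8358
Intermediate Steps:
(20867 - 405673)/(-209360 + m(-180)) = (20867 - 405673)/(-209360 - 250) = -384806/(-209610) = -384806*(-1/209610) = 192403/104805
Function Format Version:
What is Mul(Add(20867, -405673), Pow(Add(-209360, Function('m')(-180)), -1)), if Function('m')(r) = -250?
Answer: Rational(192403, 104805) ≈ 1.8358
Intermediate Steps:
Mul(Add(20867, -405673), Pow(Add(-209360, Function('m')(-180)), -1)) = Mul(Add(20867, -405673), Pow(Add(-209360, -250), -1)) = Mul(-384806, Pow(-209610, -1)) = Mul(-384806, Rational(-1, 209610)) = Rational(192403, 104805)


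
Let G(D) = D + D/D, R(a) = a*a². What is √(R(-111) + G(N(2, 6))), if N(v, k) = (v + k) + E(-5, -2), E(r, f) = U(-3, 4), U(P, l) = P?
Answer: 5*I*√54705 ≈ 1169.5*I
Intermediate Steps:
E(r, f) = -3
R(a) = a³
N(v, k) = -3 + k + v (N(v, k) = (v + k) - 3 = (k + v) - 3 = -3 + k + v)
G(D) = 1 + D (G(D) = D + 1 = 1 + D)
√(R(-111) + G(N(2, 6))) = √((-111)³ + (1 + (-3 + 6 + 2))) = √(-1367631 + (1 + 5)) = √(-1367631 + 6) = √(-1367625) = 5*I*√54705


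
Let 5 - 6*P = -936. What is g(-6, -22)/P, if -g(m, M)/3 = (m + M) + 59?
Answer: -558/941 ≈ -0.59299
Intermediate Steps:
P = 941/6 (P = ⅚ - ⅙*(-936) = ⅚ + 156 = 941/6 ≈ 156.83)
g(m, M) = -177 - 3*M - 3*m (g(m, M) = -3*((m + M) + 59) = -3*((M + m) + 59) = -3*(59 + M + m) = -177 - 3*M - 3*m)
g(-6, -22)/P = (-177 - 3*(-22) - 3*(-6))/(941/6) = (-177 + 66 + 18)*(6/941) = -93*6/941 = -558/941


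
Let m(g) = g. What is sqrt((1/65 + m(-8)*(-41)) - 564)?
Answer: I*sqrt(997035)/65 ≈ 15.362*I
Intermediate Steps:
sqrt((1/65 + m(-8)*(-41)) - 564) = sqrt((1/65 - 8*(-41)) - 564) = sqrt((1/65 + 328) - 564) = sqrt(21321/65 - 564) = sqrt(-15339/65) = I*sqrt(997035)/65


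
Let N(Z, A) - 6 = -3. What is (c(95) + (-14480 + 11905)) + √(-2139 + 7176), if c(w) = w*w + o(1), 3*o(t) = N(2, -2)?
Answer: 6451 + √5037 ≈ 6522.0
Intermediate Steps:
N(Z, A) = 3 (N(Z, A) = 6 - 3 = 3)
o(t) = 1 (o(t) = (⅓)*3 = 1)
c(w) = 1 + w² (c(w) = w*w + 1 = w² + 1 = 1 + w²)
(c(95) + (-14480 + 11905)) + √(-2139 + 7176) = ((1 + 95²) + (-14480 + 11905)) + √(-2139 + 7176) = ((1 + 9025) - 2575) + √5037 = (9026 - 2575) + √5037 = 6451 + √5037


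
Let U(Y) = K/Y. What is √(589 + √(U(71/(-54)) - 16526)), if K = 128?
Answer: √(2969149 + 71*I*√83798318)/71 ≈ 24.413 + 2.6407*I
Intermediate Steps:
U(Y) = 128/Y
√(589 + √(U(71/(-54)) - 16526)) = √(589 + √(128/((71/(-54))) - 16526)) = √(589 + √(128/((71*(-1/54))) - 16526)) = √(589 + √(128/(-71/54) - 16526)) = √(589 + √(128*(-54/71) - 16526)) = √(589 + √(-6912/71 - 16526)) = √(589 + √(-1180258/71)) = √(589 + I*√83798318/71)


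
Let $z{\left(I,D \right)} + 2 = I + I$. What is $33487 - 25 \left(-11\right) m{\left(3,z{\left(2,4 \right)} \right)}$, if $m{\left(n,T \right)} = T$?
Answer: $34037$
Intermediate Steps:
$z{\left(I,D \right)} = -2 + 2 I$ ($z{\left(I,D \right)} = -2 + \left(I + I\right) = -2 + 2 I$)
$33487 - 25 \left(-11\right) m{\left(3,z{\left(2,4 \right)} \right)} = 33487 - 25 \left(-11\right) \left(-2 + 2 \cdot 2\right) = 33487 - - 275 \left(-2 + 4\right) = 33487 - \left(-275\right) 2 = 33487 - -550 = 33487 + 550 = 34037$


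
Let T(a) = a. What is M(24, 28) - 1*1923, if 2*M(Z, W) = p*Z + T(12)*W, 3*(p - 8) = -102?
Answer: -2067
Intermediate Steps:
p = -26 (p = 8 + (⅓)*(-102) = 8 - 34 = -26)
M(Z, W) = -13*Z + 6*W (M(Z, W) = (-26*Z + 12*W)/2 = -13*Z + 6*W)
M(24, 28) - 1*1923 = (-13*24 + 6*28) - 1*1923 = (-312 + 168) - 1923 = -144 - 1923 = -2067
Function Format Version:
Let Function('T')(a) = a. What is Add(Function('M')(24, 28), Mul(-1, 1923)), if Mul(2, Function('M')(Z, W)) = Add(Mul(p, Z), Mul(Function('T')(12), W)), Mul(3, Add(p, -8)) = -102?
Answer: -2067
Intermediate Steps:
p = -26 (p = Add(8, Mul(Rational(1, 3), -102)) = Add(8, -34) = -26)
Function('M')(Z, W) = Add(Mul(-13, Z), Mul(6, W)) (Function('M')(Z, W) = Mul(Rational(1, 2), Add(Mul(-26, Z), Mul(12, W))) = Add(Mul(-13, Z), Mul(6, W)))
Add(Function('M')(24, 28), Mul(-1, 1923)) = Add(Add(Mul(-13, 24), Mul(6, 28)), Mul(-1, 1923)) = Add(Add(-312, 168), -1923) = Add(-144, -1923) = -2067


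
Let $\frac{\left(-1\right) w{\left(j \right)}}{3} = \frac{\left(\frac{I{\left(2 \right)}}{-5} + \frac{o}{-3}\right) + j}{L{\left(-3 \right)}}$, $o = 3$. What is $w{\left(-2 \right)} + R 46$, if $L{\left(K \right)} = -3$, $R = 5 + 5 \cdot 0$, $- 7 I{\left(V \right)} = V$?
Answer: $\frac{7947}{35} \approx 227.06$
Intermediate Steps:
$I{\left(V \right)} = - \frac{V}{7}$
$R = 5$ ($R = 5 + 0 = 5$)
$w{\left(j \right)} = - \frac{33}{35} + j$ ($w{\left(j \right)} = - 3 \frac{\left(\frac{\left(- \frac{1}{7}\right) 2}{-5} + \frac{3}{-3}\right) + j}{-3} = - 3 \left(\left(\left(- \frac{2}{7}\right) \left(- \frac{1}{5}\right) + 3 \left(- \frac{1}{3}\right)\right) + j\right) \left(- \frac{1}{3}\right) = - 3 \left(\left(\frac{2}{35} - 1\right) + j\right) \left(- \frac{1}{3}\right) = - 3 \left(- \frac{33}{35} + j\right) \left(- \frac{1}{3}\right) = - 3 \left(\frac{11}{35} - \frac{j}{3}\right) = - \frac{33}{35} + j$)
$w{\left(-2 \right)} + R 46 = \left(- \frac{33}{35} - 2\right) + 5 \cdot 46 = - \frac{103}{35} + 230 = \frac{7947}{35}$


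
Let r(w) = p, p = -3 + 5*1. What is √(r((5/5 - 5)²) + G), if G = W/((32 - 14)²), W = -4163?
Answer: I*√3515/18 ≈ 3.2937*I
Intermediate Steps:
p = 2 (p = -3 + 5 = 2)
r(w) = 2
G = -4163/324 (G = -4163/(32 - 14)² = -4163/(18²) = -4163/324 ≈ -12.849)
√(r((5/5 - 5)²) + G) = √(2 - 4163/324) = √(-3515/324) = I*√3515/18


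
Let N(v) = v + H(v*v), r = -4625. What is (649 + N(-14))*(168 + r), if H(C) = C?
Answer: -3703767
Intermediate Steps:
N(v) = v + v² (N(v) = v + v*v = v + v²)
(649 + N(-14))*(168 + r) = (649 - 14*(1 - 14))*(168 - 4625) = (649 - 14*(-13))*(-4457) = (649 + 182)*(-4457) = 831*(-4457) = -3703767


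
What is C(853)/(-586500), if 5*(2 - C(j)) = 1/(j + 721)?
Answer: -15739/4615755000 ≈ -3.4098e-6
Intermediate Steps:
C(j) = 2 - 1/(5*(721 + j)) (C(j) = 2 - 1/(5*(j + 721)) = 2 - 1/(5*(721 + j)))
C(853)/(-586500) = ((7209 + 10*853)/(5*(721 + 853)))/(-586500) = ((⅕)*(7209 + 8530)/1574)*(-1/586500) = ((⅕)*(1/1574)*15739)*(-1/586500) = (15739/7870)*(-1/586500) = -15739/4615755000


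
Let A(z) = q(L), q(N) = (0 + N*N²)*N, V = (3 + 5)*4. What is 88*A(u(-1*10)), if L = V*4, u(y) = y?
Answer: 23622320128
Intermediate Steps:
V = 32 (V = 8*4 = 32)
L = 128 (L = 32*4 = 128)
q(N) = N⁴ (q(N) = (0 + N³)*N = N³*N = N⁴)
A(z) = 268435456 (A(z) = 128⁴ = 268435456)
88*A(u(-1*10)) = 88*268435456 = 23622320128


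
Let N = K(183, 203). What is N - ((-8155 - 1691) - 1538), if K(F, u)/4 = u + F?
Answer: 12928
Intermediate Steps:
K(F, u) = 4*F + 4*u (K(F, u) = 4*(u + F) = 4*(F + u) = 4*F + 4*u)
N = 1544 (N = 4*183 + 4*203 = 732 + 812 = 1544)
N - ((-8155 - 1691) - 1538) = 1544 - ((-8155 - 1691) - 1538) = 1544 - (-9846 - 1538) = 1544 - 1*(-11384) = 1544 + 11384 = 12928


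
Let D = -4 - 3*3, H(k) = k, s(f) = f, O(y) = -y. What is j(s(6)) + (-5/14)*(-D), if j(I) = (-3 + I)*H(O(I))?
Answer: -317/14 ≈ -22.643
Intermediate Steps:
D = -13 (D = -4 - 9 = -13)
j(I) = -I*(-3 + I) (j(I) = (-3 + I)*(-I) = -I*(-3 + I))
j(s(6)) + (-5/14)*(-D) = 6*(3 - 1*6) + (-5/14)*(-1*(-13)) = 6*(3 - 6) - 5*1/14*13 = 6*(-3) - 5/14*13 = -18 - 65/14 = -317/14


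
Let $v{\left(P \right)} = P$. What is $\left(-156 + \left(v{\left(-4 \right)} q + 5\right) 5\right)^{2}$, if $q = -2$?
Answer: $8281$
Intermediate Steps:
$\left(-156 + \left(v{\left(-4 \right)} q + 5\right) 5\right)^{2} = \left(-156 + \left(\left(-4\right) \left(-2\right) + 5\right) 5\right)^{2} = \left(-156 + \left(8 + 5\right) 5\right)^{2} = \left(-156 + 13 \cdot 5\right)^{2} = \left(-156 + 65\right)^{2} = \left(-91\right)^{2} = 8281$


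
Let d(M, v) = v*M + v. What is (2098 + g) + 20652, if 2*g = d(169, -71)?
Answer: 16715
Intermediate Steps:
d(M, v) = v + M*v (d(M, v) = M*v + v = v + M*v)
g = -6035 (g = (-71*(1 + 169))/2 = (-71*170)/2 = (1/2)*(-12070) = -6035)
(2098 + g) + 20652 = (2098 - 6035) + 20652 = -3937 + 20652 = 16715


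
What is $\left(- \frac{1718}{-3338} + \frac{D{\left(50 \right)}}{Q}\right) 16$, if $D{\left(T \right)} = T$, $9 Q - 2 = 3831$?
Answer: $\frac{64697552}{6397277} \approx 10.113$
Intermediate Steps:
$Q = \frac{3833}{9}$ ($Q = \frac{2}{9} + \frac{1}{9} \cdot 3831 = \frac{2}{9} + \frac{1277}{3} = \frac{3833}{9} \approx 425.89$)
$\left(- \frac{1718}{-3338} + \frac{D{\left(50 \right)}}{Q}\right) 16 = \left(- \frac{1718}{-3338} + \frac{50}{\frac{3833}{9}}\right) 16 = \left(\left(-1718\right) \left(- \frac{1}{3338}\right) + 50 \cdot \frac{9}{3833}\right) 16 = \left(\frac{859}{1669} + \frac{450}{3833}\right) 16 = \frac{4043597}{6397277} \cdot 16 = \frac{64697552}{6397277}$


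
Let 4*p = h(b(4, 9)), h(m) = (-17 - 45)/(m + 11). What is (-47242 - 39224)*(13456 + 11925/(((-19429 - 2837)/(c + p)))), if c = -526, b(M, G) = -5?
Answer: -5878048071433/4948 ≈ -1.1880e+9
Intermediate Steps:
h(m) = -62/(11 + m)
p = -31/12 (p = (-62/(11 - 5))/4 = (-62/6)/4 = (-62*⅙)/4 = (¼)*(-31/3) = -31/12 ≈ -2.5833)
(-47242 - 39224)*(13456 + 11925/(((-19429 - 2837)/(c + p)))) = (-47242 - 39224)*(13456 + 11925/(((-19429 - 2837)/(-526 - 31/12)))) = -86466*(13456 + 11925/((-22266/(-6343/12)))) = -86466*(13456 + 11925/((-22266*(-12/6343)))) = -86466*(13456 + 11925/(267192/6343)) = -86466*(13456 + 11925*(6343/267192)) = -86466*(13456 + 8404475/29688) = -86466*407886203/29688 = -5878048071433/4948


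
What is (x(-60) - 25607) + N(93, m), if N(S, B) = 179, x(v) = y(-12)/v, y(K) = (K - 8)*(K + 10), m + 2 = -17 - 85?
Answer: -76286/3 ≈ -25429.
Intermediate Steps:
m = -104 (m = -2 + (-17 - 85) = -2 - 102 = -104)
y(K) = (-8 + K)*(10 + K)
x(v) = 40/v (x(v) = (-80 + (-12)² + 2*(-12))/v = (-80 + 144 - 24)/v = 40/v)
(x(-60) - 25607) + N(93, m) = (40/(-60) - 25607) + 179 = (40*(-1/60) - 25607) + 179 = (-⅔ - 25607) + 179 = -76823/3 + 179 = -76286/3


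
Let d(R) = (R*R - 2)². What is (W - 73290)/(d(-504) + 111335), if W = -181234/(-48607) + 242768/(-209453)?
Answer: -248710226624588/218967774385853619867 ≈ -1.1358e-6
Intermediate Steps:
W = 26159780826/10180881971 (W = -181234*(-1/48607) + 242768*(-1/209453) = 181234/48607 - 242768/209453 = 26159780826/10180881971 ≈ 2.5695)
d(R) = (-2 + R²)² (d(R) = (R² - 2)² = (-2 + R²)²)
(W - 73290)/(d(-504) + 111335) = (26159780826/10180881971 - 73290)/((-2 + (-504)²)² + 111335) = -746130679873764/(10180881971*((-2 + 254016)² + 111335)) = -746130679873764/(10180881971*(254014² + 111335)) = -746130679873764/(10180881971*(64523112196 + 111335)) = -746130679873764/10180881971/64523223531 = -746130679873764/10180881971*1/64523223531 = -248710226624588/218967774385853619867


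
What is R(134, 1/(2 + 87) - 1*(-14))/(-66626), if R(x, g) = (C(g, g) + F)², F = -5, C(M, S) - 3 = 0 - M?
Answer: -2030625/527744546 ≈ -0.0038477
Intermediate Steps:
C(M, S) = 3 - M (C(M, S) = 3 + (0 - M) = 3 - M)
R(x, g) = (-2 - g)² (R(x, g) = ((3 - g) - 5)² = (-2 - g)²)
R(134, 1/(2 + 87) - 1*(-14))/(-66626) = (2 + (1/(2 + 87) - 1*(-14)))²/(-66626) = (2 + (1/89 + 14))²*(-1/66626) = (2 + 1247/89)²*(-1/66626) = (1425/89)²*(-1/66626) = (2030625/7921)*(-1/66626) = -2030625/527744546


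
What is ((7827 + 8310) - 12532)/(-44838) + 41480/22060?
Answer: 89017697/49456314 ≈ 1.7999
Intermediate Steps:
((7827 + 8310) - 12532)/(-44838) + 41480/22060 = (16137 - 12532)*(-1/44838) + 41480*(1/22060) = 3605*(-1/44838) + 2074/1103 = -3605/44838 + 2074/1103 = 89017697/49456314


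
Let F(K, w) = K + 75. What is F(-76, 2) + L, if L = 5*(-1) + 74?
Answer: 68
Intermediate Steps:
L = 69 (L = -5 + 74 = 69)
F(K, w) = 75 + K
F(-76, 2) + L = (75 - 76) + 69 = -1 + 69 = 68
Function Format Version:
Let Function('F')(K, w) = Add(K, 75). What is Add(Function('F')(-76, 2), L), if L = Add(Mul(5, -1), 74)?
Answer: 68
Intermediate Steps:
L = 69 (L = Add(-5, 74) = 69)
Function('F')(K, w) = Add(75, K)
Add(Function('F')(-76, 2), L) = Add(Add(75, -76), 69) = Add(-1, 69) = 68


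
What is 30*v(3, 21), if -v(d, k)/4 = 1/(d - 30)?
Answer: 40/9 ≈ 4.4444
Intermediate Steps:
v(d, k) = -4/(-30 + d) (v(d, k) = -4/(d - 30) = -4/(-30 + d))
30*v(3, 21) = 30*(-4/(-30 + 3)) = 30*(-4/(-27)) = 30*(-4*(-1/27)) = 30*(4/27) = 40/9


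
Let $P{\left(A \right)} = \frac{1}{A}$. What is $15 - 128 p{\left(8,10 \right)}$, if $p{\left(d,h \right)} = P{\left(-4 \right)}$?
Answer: $47$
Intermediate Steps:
$p{\left(d,h \right)} = - \frac{1}{4}$ ($p{\left(d,h \right)} = \frac{1}{-4} = - \frac{1}{4}$)
$15 - 128 p{\left(8,10 \right)} = 15 - -32 = 15 + 32 = 47$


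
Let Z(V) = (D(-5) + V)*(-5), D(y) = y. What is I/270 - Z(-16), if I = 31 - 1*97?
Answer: -4736/45 ≈ -105.24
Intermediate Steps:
I = -66 (I = 31 - 97 = -66)
Z(V) = 25 - 5*V (Z(V) = (-5 + V)*(-5) = 25 - 5*V)
I/270 - Z(-16) = -66/270 - (25 - 5*(-16)) = -66*1/270 - (25 + 80) = -11/45 - 1*105 = -11/45 - 105 = -4736/45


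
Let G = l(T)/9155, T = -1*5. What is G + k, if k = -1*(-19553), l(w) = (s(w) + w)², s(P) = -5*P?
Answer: 35801623/1831 ≈ 19553.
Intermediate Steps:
T = -5
l(w) = 16*w² (l(w) = (-5*w + w)² = (-4*w)² = 16*w²)
k = 19553
G = 80/1831 (G = (16*(-5)²)/9155 = (16*25)*(1/9155) = 400*(1/9155) = 80/1831 ≈ 0.043692)
G + k = 80/1831 + 19553 = 35801623/1831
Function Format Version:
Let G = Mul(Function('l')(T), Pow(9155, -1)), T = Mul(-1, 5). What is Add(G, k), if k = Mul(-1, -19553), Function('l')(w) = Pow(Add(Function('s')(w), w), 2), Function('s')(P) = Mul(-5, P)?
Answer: Rational(35801623, 1831) ≈ 19553.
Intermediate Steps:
T = -5
Function('l')(w) = Mul(16, Pow(w, 2)) (Function('l')(w) = Pow(Add(Mul(-5, w), w), 2) = Pow(Mul(-4, w), 2) = Mul(16, Pow(w, 2)))
k = 19553
G = Rational(80, 1831) (G = Mul(Mul(16, Pow(-5, 2)), Pow(9155, -1)) = Mul(Mul(16, 25), Rational(1, 9155)) = Mul(400, Rational(1, 9155)) = Rational(80, 1831) ≈ 0.043692)
Add(G, k) = Add(Rational(80, 1831), 19553) = Rational(35801623, 1831)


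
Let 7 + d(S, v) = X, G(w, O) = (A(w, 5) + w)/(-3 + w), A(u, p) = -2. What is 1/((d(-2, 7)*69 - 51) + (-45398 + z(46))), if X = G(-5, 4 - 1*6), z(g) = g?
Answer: -8/366605 ≈ -2.1822e-5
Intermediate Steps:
G(w, O) = (-2 + w)/(-3 + w)
X = 7/8 (X = (-2 - 5)/(-3 - 5) = -7/(-8) = -⅛*(-7) = 7/8 ≈ 0.87500)
d(S, v) = -49/8 (d(S, v) = -7 + 7/8 = -49/8)
1/((d(-2, 7)*69 - 51) + (-45398 + z(46))) = 1/((-49/8*69 - 51) + (-45398 + 46)) = 1/((-3381/8 - 51) - 45352) = 1/(-3789/8 - 45352) = 1/(-366605/8) = -8/366605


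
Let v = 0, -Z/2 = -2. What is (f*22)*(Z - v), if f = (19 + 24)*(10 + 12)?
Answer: 83248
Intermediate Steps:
Z = 4 (Z = -2*(-2) = 4)
f = 946 (f = 43*22 = 946)
(f*22)*(Z - v) = (946*22)*(4 - 1*0) = 20812*(4 + 0) = 20812*4 = 83248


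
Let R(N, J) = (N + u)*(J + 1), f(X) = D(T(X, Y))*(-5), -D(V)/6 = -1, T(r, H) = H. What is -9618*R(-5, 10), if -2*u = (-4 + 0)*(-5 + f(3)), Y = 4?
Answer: 7934850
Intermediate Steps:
D(V) = 6 (D(V) = -6*(-1) = 6)
f(X) = -30 (f(X) = 6*(-5) = -30)
u = -70 (u = -(-4 + 0)*(-5 - 30)/2 = -(-2)*(-35) = -1/2*140 = -70)
R(N, J) = (1 + J)*(-70 + N) (R(N, J) = (N - 70)*(J + 1) = (-70 + N)*(1 + J) = (1 + J)*(-70 + N))
-9618*R(-5, 10) = -9618*(-70 - 5 - 70*10 + 10*(-5)) = -9618*(-70 - 5 - 700 - 50) = -9618*(-825) = 7934850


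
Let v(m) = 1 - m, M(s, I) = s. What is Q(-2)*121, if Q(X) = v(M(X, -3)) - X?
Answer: 605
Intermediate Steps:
Q(X) = 1 - 2*X (Q(X) = (1 - X) - X = 1 - 2*X)
Q(-2)*121 = (1 - 2*(-2))*121 = (1 + 4)*121 = 5*121 = 605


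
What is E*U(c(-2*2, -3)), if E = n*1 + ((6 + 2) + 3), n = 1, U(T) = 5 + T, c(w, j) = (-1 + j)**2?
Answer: 252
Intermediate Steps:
E = 12 (E = 1*1 + ((6 + 2) + 3) = 1 + (8 + 3) = 1 + 11 = 12)
E*U(c(-2*2, -3)) = 12*(5 + (-1 - 3)**2) = 12*(5 + (-4)**2) = 12*(5 + 16) = 12*21 = 252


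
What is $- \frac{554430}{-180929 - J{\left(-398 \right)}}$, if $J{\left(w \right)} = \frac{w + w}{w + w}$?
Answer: $\frac{18481}{6031} \approx 3.0643$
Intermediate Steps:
$J{\left(w \right)} = 1$ ($J{\left(w \right)} = \frac{2 w}{2 w} = 2 w \frac{1}{2 w} = 1$)
$- \frac{554430}{-180929 - J{\left(-398 \right)}} = - \frac{554430}{-180929 - 1} = - \frac{554430}{-180930} = \left(-554430\right) \left(- \frac{1}{180930}\right) = \frac{18481}{6031}$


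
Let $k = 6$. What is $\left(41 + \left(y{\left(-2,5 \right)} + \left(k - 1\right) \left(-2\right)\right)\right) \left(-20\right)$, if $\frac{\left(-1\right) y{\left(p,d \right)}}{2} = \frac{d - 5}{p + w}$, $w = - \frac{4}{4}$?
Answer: $-620$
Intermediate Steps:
$w = -1$ ($w = \left(-4\right) \frac{1}{4} = -1$)
$y{\left(p,d \right)} = - \frac{2 \left(-5 + d\right)}{-1 + p}$ ($y{\left(p,d \right)} = - 2 \frac{d - 5}{p - 1} = - 2 \frac{-5 + d}{-1 + p} = - \frac{2 \left(-5 + d\right)}{-1 + p}$)
$\left(41 + \left(y{\left(-2,5 \right)} + \left(k - 1\right) \left(-2\right)\right)\right) \left(-20\right) = \left(41 + \left(\frac{2 \left(5 - 5\right)}{-1 - 2} + \left(6 - 1\right) \left(-2\right)\right)\right) \left(-20\right) = \left(41 + \left(\frac{2 \left(5 - 5\right)}{-3} + 5 \left(-2\right)\right)\right) \left(-20\right) = \left(41 - \left(10 + \frac{2}{3} \cdot 0\right)\right) \left(-20\right) = \left(41 + \left(0 - 10\right)\right) \left(-20\right) = \left(41 - 10\right) \left(-20\right) = 31 \left(-20\right) = -620$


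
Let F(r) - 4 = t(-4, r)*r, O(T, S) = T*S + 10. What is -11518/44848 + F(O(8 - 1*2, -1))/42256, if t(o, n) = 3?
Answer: -15187095/59221784 ≈ -0.25644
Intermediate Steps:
O(T, S) = 10 + S*T (O(T, S) = S*T + 10 = 10 + S*T)
F(r) = 4 + 3*r
-11518/44848 + F(O(8 - 1*2, -1))/42256 = -11518/44848 + (4 + 3*(10 - (8 - 1*2)))/42256 = -11518*1/44848 + (4 + 3*(10 - (8 - 2)))*(1/42256) = -5759/22424 + (4 + 3*(10 - 1*6))*(1/42256) = -5759/22424 + (4 + 3*(10 - 6))*(1/42256) = -5759/22424 + (4 + 3*4)*(1/42256) = -5759/22424 + (4 + 12)*(1/42256) = -5759/22424 + 16*(1/42256) = -5759/22424 + 1/2641 = -15187095/59221784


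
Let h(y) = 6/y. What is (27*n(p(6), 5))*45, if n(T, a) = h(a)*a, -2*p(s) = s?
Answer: 7290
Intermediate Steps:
p(s) = -s/2
n(T, a) = 6 (n(T, a) = (6/a)*a = 6)
(27*n(p(6), 5))*45 = (27*6)*45 = 162*45 = 7290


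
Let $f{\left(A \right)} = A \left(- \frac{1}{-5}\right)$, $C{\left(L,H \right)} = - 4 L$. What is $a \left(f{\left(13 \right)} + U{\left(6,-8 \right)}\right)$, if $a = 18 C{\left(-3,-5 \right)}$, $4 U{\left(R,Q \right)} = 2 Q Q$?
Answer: $\frac{37368}{5} \approx 7473.6$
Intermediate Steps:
$U{\left(R,Q \right)} = \frac{Q^{2}}{2}$ ($U{\left(R,Q \right)} = \frac{2 Q Q}{4} = \frac{2 Q^{2}}{4} = \frac{Q^{2}}{2}$)
$f{\left(A \right)} = \frac{A}{5}$ ($f{\left(A \right)} = A \left(\left(-1\right) \left(- \frac{1}{5}\right)\right) = A \frac{1}{5} = \frac{A}{5}$)
$a = 216$ ($a = 18 \left(\left(-4\right) \left(-3\right)\right) = 18 \cdot 12 = 216$)
$a \left(f{\left(13 \right)} + U{\left(6,-8 \right)}\right) = 216 \left(\frac{1}{5} \cdot 13 + \frac{\left(-8\right)^{2}}{2}\right) = 216 \left(\frac{13}{5} + \frac{1}{2} \cdot 64\right) = 216 \left(\frac{13}{5} + 32\right) = 216 \cdot \frac{173}{5} = \frac{37368}{5}$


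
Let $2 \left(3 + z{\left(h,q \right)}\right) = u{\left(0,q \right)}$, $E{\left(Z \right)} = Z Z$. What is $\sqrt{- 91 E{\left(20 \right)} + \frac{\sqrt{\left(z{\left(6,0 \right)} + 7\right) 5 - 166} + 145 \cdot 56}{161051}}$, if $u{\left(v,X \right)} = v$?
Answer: $\frac{\sqrt{-64484731080 + 11 i \sqrt{146}}}{1331} \approx 1.9662 \cdot 10^{-7} + 190.79 i$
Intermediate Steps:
$E{\left(Z \right)} = Z^{2}$
$z{\left(h,q \right)} = -3$ ($z{\left(h,q \right)} = -3 + \frac{1}{2} \cdot 0 = -3 + 0 = -3$)
$\sqrt{- 91 E{\left(20 \right)} + \frac{\sqrt{\left(z{\left(6,0 \right)} + 7\right) 5 - 166} + 145 \cdot 56}{161051}} = \sqrt{- 91 \cdot 20^{2} + \frac{\sqrt{\left(-3 + 7\right) 5 - 166} + 145 \cdot 56}{161051}} = \sqrt{\left(-91\right) 400 + \left(\sqrt{4 \cdot 5 - 166} + 8120\right) \frac{1}{161051}} = \sqrt{-36400 + \left(\sqrt{20 - 166} + 8120\right) \frac{1}{161051}} = \sqrt{-36400 + \left(\sqrt{-146} + 8120\right) \frac{1}{161051}} = \sqrt{-36400 + \left(i \sqrt{146} + 8120\right) \frac{1}{161051}} = \sqrt{-36400 + \left(8120 + i \sqrt{146}\right) \frac{1}{161051}} = \sqrt{-36400 + \left(\frac{8120}{161051} + \frac{i \sqrt{146}}{161051}\right)} = \sqrt{- \frac{5862248280}{161051} + \frac{i \sqrt{146}}{161051}}$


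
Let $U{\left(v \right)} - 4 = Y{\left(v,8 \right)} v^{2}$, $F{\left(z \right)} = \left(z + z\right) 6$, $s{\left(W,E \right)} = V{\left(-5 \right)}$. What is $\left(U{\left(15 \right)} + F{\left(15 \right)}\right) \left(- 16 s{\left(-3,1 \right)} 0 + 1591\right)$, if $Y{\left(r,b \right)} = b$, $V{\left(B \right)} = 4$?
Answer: $3156544$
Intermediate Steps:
$s{\left(W,E \right)} = 4$
$F{\left(z \right)} = 12 z$ ($F{\left(z \right)} = 2 z 6 = 12 z$)
$U{\left(v \right)} = 4 + 8 v^{2}$
$\left(U{\left(15 \right)} + F{\left(15 \right)}\right) \left(- 16 s{\left(-3,1 \right)} 0 + 1591\right) = \left(\left(4 + 8 \cdot 15^{2}\right) + 12 \cdot 15\right) \left(\left(-16\right) 4 \cdot 0 + 1591\right) = \left(\left(4 + 8 \cdot 225\right) + 180\right) \left(\left(-64\right) 0 + 1591\right) = \left(\left(4 + 1800\right) + 180\right) \left(0 + 1591\right) = \left(1804 + 180\right) 1591 = 1984 \cdot 1591 = 3156544$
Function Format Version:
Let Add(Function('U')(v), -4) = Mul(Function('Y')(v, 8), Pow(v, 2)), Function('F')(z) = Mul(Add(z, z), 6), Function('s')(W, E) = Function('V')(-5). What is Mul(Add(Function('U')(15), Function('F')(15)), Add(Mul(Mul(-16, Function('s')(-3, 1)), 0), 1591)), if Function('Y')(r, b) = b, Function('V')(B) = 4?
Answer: 3156544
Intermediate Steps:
Function('s')(W, E) = 4
Function('F')(z) = Mul(12, z) (Function('F')(z) = Mul(Mul(2, z), 6) = Mul(12, z))
Function('U')(v) = Add(4, Mul(8, Pow(v, 2)))
Mul(Add(Function('U')(15), Function('F')(15)), Add(Mul(Mul(-16, Function('s')(-3, 1)), 0), 1591)) = Mul(Add(Add(4, Mul(8, Pow(15, 2))), Mul(12, 15)), Add(Mul(Mul(-16, 4), 0), 1591)) = Mul(Add(Add(4, Mul(8, 225)), 180), Add(Mul(-64, 0), 1591)) = Mul(Add(Add(4, 1800), 180), Add(0, 1591)) = Mul(Add(1804, 180), 1591) = Mul(1984, 1591) = 3156544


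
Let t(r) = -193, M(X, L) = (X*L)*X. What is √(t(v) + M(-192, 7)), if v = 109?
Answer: √257855 ≈ 507.79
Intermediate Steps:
M(X, L) = L*X² (M(X, L) = (L*X)*X = L*X²)
√(t(v) + M(-192, 7)) = √(-193 + 7*(-192)²) = √(-193 + 7*36864) = √(-193 + 258048) = √257855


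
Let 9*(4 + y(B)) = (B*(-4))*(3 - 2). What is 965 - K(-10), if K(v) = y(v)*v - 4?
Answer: 8761/9 ≈ 973.44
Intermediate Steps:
y(B) = -4 - 4*B/9 (y(B) = -4 + ((B*(-4))*(3 - 2))/9 = -4 + (-4*B*1)/9 = -4 + (-4*B)/9 = -4 - 4*B/9)
K(v) = -4 + v*(-4 - 4*v/9) (K(v) = (-4 - 4*v/9)*v - 4 = v*(-4 - 4*v/9) - 4 = -4 + v*(-4 - 4*v/9))
965 - K(-10) = 965 - (-4 - 4/9*(-10)*(9 - 10)) = 965 - (-4 - 4/9*(-10)*(-1)) = 965 - (-4 - 40/9) = 965 - 1*(-76/9) = 965 + 76/9 = 8761/9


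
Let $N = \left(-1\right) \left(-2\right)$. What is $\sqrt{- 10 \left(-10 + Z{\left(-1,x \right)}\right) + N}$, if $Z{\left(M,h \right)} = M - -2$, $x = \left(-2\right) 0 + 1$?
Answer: $2 \sqrt{23} \approx 9.5917$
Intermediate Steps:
$x = 1$ ($x = 0 + 1 = 1$)
$Z{\left(M,h \right)} = 2 + M$ ($Z{\left(M,h \right)} = M + 2 = 2 + M$)
$N = 2$
$\sqrt{- 10 \left(-10 + Z{\left(-1,x \right)}\right) + N} = \sqrt{- 10 \left(-10 + \left(2 - 1\right)\right) + 2} = \sqrt{- 10 \left(-10 + 1\right) + 2} = \sqrt{\left(-10\right) \left(-9\right) + 2} = \sqrt{90 + 2} = \sqrt{92} = 2 \sqrt{23}$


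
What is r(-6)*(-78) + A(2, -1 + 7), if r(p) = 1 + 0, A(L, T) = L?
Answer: -76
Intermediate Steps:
r(p) = 1
r(-6)*(-78) + A(2, -1 + 7) = 1*(-78) + 2 = -78 + 2 = -76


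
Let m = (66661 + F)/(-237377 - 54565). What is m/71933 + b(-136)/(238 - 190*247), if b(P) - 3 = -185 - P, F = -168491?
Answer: 26965744031/27237342260142 ≈ 0.00099003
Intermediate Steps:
b(P) = -182 - P (b(P) = 3 + (-185 - P) = -182 - P)
m = 50915/145971 (m = (66661 - 168491)/(-237377 - 54565) = -101830/(-291942) = -101830*(-1/291942) = 50915/145971 ≈ 0.34880)
m/71933 + b(-136)/(238 - 190*247) = (50915/145971)/71933 + (-182 - 1*(-136))/(238 - 190*247) = (50915/145971)*(1/71933) + (-182 + 136)/(238 - 46930) = 50915/10500131943 - 46/(-46692) = 50915/10500131943 - 46*(-1/46692) = 50915/10500131943 + 23/23346 = 26965744031/27237342260142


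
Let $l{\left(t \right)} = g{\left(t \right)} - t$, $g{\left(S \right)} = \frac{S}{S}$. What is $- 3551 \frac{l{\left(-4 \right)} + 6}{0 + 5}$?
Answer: $- \frac{39061}{5} \approx -7812.2$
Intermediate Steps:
$g{\left(S \right)} = 1$
$l{\left(t \right)} = 1 - t$
$- 3551 \frac{l{\left(-4 \right)} + 6}{0 + 5} = - 3551 \frac{\left(1 - -4\right) + 6}{0 + 5} = - 3551 \frac{\left(1 + 4\right) + 6}{5} = - 3551 \left(5 + 6\right) \frac{1}{5} = - 3551 \cdot 11 \cdot \frac{1}{5} = \left(-3551\right) \frac{11}{5} = - \frac{39061}{5}$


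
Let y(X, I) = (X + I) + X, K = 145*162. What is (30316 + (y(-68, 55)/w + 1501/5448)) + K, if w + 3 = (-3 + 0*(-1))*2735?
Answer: 11139192425/207024 ≈ 53806.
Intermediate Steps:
K = 23490
w = -8208 (w = -3 + (-3 + 0*(-1))*2735 = -3 + (-3 + 0)*2735 = -3 - 3*2735 = -3 - 8205 = -8208)
y(X, I) = I + 2*X (y(X, I) = (I + X) + X = I + 2*X)
(30316 + (y(-68, 55)/w + 1501/5448)) + K = (30316 + ((55 + 2*(-68))/(-8208) + 1501/5448)) + 23490 = (30316 + ((55 - 136)*(-1/8208) + 1501*(1/5448))) + 23490 = (30316 + (-81*(-1/8208) + 1501/5448)) + 23490 = (30316 + (3/304 + 1501/5448)) + 23490 = (30316 + 59081/207024) + 23490 = 6276198665/207024 + 23490 = 11139192425/207024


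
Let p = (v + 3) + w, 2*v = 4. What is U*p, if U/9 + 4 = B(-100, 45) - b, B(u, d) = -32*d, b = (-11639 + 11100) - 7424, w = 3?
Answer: 469368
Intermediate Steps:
v = 2 (v = (½)*4 = 2)
b = -7963 (b = -539 - 7424 = -7963)
p = 8 (p = (2 + 3) + 3 = 5 + 3 = 8)
U = 58671 (U = -36 + 9*(-32*45 - 1*(-7963)) = -36 + 9*(-1440 + 7963) = -36 + 9*6523 = -36 + 58707 = 58671)
U*p = 58671*8 = 469368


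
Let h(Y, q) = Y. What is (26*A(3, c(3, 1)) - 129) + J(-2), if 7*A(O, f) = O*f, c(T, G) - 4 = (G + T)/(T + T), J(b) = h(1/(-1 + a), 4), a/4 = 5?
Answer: -1462/19 ≈ -76.947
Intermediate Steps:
a = 20 (a = 4*5 = 20)
J(b) = 1/19 (J(b) = 1/(-1 + 20) = 1/19)
c(T, G) = 4 + (G + T)/(2*T) (c(T, G) = 4 + (G + T)/(T + T) = 4 + (G + T)/((2*T)) = 4 + (G + T)*(1/(2*T)) = 4 + (G + T)/(2*T))
A(O, f) = O*f/7 (A(O, f) = (O*f)/7 = O*f/7)
(26*A(3, c(3, 1)) - 129) + J(-2) = (26*((⅐)*3*((½)*(1 + 9*3)/3)) - 129) + 1/19 = (26*((⅐)*3*((½)*(⅓)*(1 + 27))) - 129) + 1/19 = (26*((⅐)*3*((½)*(⅓)*28)) - 129) + 1/19 = (26*((⅐)*3*(14/3)) - 129) + 1/19 = (26*2 - 129) + 1/19 = (52 - 129) + 1/19 = -77 + 1/19 = -1462/19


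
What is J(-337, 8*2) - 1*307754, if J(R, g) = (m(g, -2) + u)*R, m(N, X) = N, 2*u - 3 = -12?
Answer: -623259/2 ≈ -3.1163e+5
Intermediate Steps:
u = -9/2 (u = 3/2 + (½)*(-12) = 3/2 - 6 = -9/2 ≈ -4.5000)
J(R, g) = R*(-9/2 + g) (J(R, g) = (g - 9/2)*R = (-9/2 + g)*R = R*(-9/2 + g))
J(-337, 8*2) - 1*307754 = (½)*(-337)*(-9 + 2*(8*2)) - 1*307754 = (½)*(-337)*(-9 + 2*16) - 307754 = (½)*(-337)*(-9 + 32) - 307754 = (½)*(-337)*23 - 307754 = -7751/2 - 307754 = -623259/2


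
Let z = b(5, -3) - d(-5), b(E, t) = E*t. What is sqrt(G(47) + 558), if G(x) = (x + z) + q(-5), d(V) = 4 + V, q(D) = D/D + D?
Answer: sqrt(587) ≈ 24.228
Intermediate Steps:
q(D) = 1 + D
z = -14 (z = 5*(-3) - (4 - 5) = -15 - 1*(-1) = -15 + 1 = -14)
G(x) = -18 + x (G(x) = (x - 14) + (1 - 5) = (-14 + x) - 4 = -18 + x)
sqrt(G(47) + 558) = sqrt((-18 + 47) + 558) = sqrt(29 + 558) = sqrt(587)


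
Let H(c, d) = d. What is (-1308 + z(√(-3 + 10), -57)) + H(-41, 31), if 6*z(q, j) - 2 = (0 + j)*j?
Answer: -4411/6 ≈ -735.17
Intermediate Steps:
z(q, j) = ⅓ + j²/6 (z(q, j) = ⅓ + ((0 + j)*j)/6 = ⅓ + (j*j)/6 = ⅓ + j²/6)
(-1308 + z(√(-3 + 10), -57)) + H(-41, 31) = (-1308 + (⅓ + (⅙)*(-57)²)) + 31 = (-1308 + (⅓ + (⅙)*3249)) + 31 = (-1308 + (⅓ + 1083/2)) + 31 = (-1308 + 3251/6) + 31 = -4597/6 + 31 = -4411/6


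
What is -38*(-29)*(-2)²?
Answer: 4408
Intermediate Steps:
-38*(-29)*(-2)² = 1102*4 = 4408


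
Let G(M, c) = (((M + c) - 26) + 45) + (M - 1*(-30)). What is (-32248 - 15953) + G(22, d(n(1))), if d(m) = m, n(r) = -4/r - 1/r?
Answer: -48113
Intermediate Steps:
n(r) = -5/r
G(M, c) = 49 + c + 2*M (G(M, c) = ((-26 + M + c) + 45) + (M + 30) = (19 + M + c) + (30 + M) = 49 + c + 2*M)
(-32248 - 15953) + G(22, d(n(1))) = (-32248 - 15953) + (49 - 5/1 + 2*22) = -48201 + (49 - 5*1 + 44) = -48201 + (49 - 5 + 44) = -48201 + 88 = -48113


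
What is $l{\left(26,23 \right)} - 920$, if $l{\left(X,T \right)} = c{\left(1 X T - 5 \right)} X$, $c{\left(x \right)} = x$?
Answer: $14498$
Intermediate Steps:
$l{\left(X,T \right)} = X \left(-5 + T X\right)$ ($l{\left(X,T \right)} = \left(1 X T - 5\right) X = \left(X T - 5\right) X = \left(T X - 5\right) X = \left(-5 + T X\right) X = X \left(-5 + T X\right)$)
$l{\left(26,23 \right)} - 920 = 26 \left(-5 + 23 \cdot 26\right) - 920 = 26 \left(-5 + 598\right) - 920 = 26 \cdot 593 - 920 = 15418 - 920 = 14498$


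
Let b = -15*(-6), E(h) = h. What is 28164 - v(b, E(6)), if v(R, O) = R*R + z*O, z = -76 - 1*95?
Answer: 21090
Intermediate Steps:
b = 90
z = -171 (z = -76 - 95 = -171)
v(R, O) = R² - 171*O (v(R, O) = R*R - 171*O = R² - 171*O)
28164 - v(b, E(6)) = 28164 - (90² - 171*6) = 28164 - (8100 - 1026) = 28164 - 1*7074 = 28164 - 7074 = 21090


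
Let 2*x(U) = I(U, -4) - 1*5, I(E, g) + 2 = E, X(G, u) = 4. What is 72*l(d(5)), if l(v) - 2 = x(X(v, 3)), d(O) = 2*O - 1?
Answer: 36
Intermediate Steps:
I(E, g) = -2 + E
x(U) = -7/2 + U/2 (x(U) = ((-2 + U) - 1*5)/2 = ((-2 + U) - 5)/2 = (-7 + U)/2 = -7/2 + U/2)
d(O) = -1 + 2*O
l(v) = 1/2 (l(v) = 2 + (-7/2 + (1/2)*4) = 2 + (-7/2 + 2) = 2 - 3/2 = 1/2)
72*l(d(5)) = 72*(1/2) = 36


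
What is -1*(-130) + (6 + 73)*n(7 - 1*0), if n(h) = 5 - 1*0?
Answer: 525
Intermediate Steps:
n(h) = 5 (n(h) = 5 + 0 = 5)
-1*(-130) + (6 + 73)*n(7 - 1*0) = -1*(-130) + (6 + 73)*5 = 130 + 79*5 = 130 + 395 = 525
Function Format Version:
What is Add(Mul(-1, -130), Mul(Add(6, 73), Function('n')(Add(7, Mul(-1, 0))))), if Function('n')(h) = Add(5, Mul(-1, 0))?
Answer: 525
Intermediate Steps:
Function('n')(h) = 5 (Function('n')(h) = Add(5, 0) = 5)
Add(Mul(-1, -130), Mul(Add(6, 73), Function('n')(Add(7, Mul(-1, 0))))) = Add(Mul(-1, -130), Mul(Add(6, 73), 5)) = Add(130, Mul(79, 5)) = Add(130, 395) = 525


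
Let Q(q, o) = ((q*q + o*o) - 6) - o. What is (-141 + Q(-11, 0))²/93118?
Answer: 338/46559 ≈ 0.0072596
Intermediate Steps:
Q(q, o) = -6 + o² + q² - o (Q(q, o) = ((q² + o²) - 6) - o = ((o² + q²) - 6) - o = (-6 + o² + q²) - o = -6 + o² + q² - o)
(-141 + Q(-11, 0))²/93118 = (-141 + (-6 + 0² + (-11)² - 1*0))²/93118 = (-141 + (-6 + 0 + 121 + 0))²*(1/93118) = (-141 + 115)²*(1/93118) = (-26)²*(1/93118) = 676*(1/93118) = 338/46559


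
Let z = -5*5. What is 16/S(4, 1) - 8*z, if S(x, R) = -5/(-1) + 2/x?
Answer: 2232/11 ≈ 202.91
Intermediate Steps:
S(x, R) = 5 + 2/x (S(x, R) = -5*(-1) + 2/x = 5 + 2/x)
z = -25
16/S(4, 1) - 8*z = 16/(5 + 2/4) - 8*(-25) = 16/(5 + 2*(¼)) + 200 = 16/(5 + ½) + 200 = 16/(11/2) + 200 = 16*(2/11) + 200 = 32/11 + 200 = 2232/11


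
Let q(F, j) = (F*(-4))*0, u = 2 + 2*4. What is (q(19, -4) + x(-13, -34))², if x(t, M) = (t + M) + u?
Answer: 1369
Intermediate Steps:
u = 10 (u = 2 + 8 = 10)
x(t, M) = 10 + M + t (x(t, M) = (t + M) + 10 = (M + t) + 10 = 10 + M + t)
q(F, j) = 0 (q(F, j) = -4*F*0 = 0)
(q(19, -4) + x(-13, -34))² = (0 + (10 - 34 - 13))² = (0 - 37)² = (-37)² = 1369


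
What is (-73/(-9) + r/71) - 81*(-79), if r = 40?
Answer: 4094504/639 ≈ 6407.7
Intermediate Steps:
(-73/(-9) + r/71) - 81*(-79) = (-73/(-9) + 40/71) - 81*(-79) = (-73*(-⅑) + 40*(1/71)) + 6399 = (73/9 + 40/71) + 6399 = 5543/639 + 6399 = 4094504/639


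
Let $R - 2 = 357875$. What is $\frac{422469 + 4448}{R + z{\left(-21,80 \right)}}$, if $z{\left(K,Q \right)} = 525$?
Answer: $\frac{426917}{358402} \approx 1.1912$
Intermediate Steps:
$R = 357877$ ($R = 2 + 357875 = 357877$)
$\frac{422469 + 4448}{R + z{\left(-21,80 \right)}} = \frac{422469 + 4448}{357877 + 525} = \frac{426917}{358402}$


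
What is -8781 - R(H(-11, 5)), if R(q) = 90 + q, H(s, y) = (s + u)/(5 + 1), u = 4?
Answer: -53219/6 ≈ -8869.8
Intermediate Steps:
H(s, y) = ⅔ + s/6 (H(s, y) = (s + 4)/(5 + 1) = (4 + s)/6 = (4 + s)*(⅙) = ⅔ + s/6)
-8781 - R(H(-11, 5)) = -8781 - (90 + (⅔ + (⅙)*(-11))) = -8781 - (90 + (⅔ - 11/6)) = -8781 - (90 - 7/6) = -8781 - 1*533/6 = -8781 - 533/6 = -53219/6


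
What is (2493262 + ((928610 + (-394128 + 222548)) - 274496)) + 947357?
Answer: 3923153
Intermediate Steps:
(2493262 + ((928610 + (-394128 + 222548)) - 274496)) + 947357 = (2493262 + ((928610 - 171580) - 274496)) + 947357 = (2493262 + (757030 - 274496)) + 947357 = (2493262 + 482534) + 947357 = 2975796 + 947357 = 3923153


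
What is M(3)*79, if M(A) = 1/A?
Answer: 79/3 ≈ 26.333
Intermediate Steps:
M(3)*79 = 79/3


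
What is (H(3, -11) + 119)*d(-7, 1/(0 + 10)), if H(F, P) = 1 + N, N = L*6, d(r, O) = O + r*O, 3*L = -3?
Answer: -342/5 ≈ -68.400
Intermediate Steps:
L = -1 (L = (⅓)*(-3) = -1)
d(r, O) = O + O*r
N = -6 (N = -1*6 = -6)
H(F, P) = -5 (H(F, P) = 1 - 6 = -5)
(H(3, -11) + 119)*d(-7, 1/(0 + 10)) = (-5 + 119)*((1 - 7)/(0 + 10)) = 114*(-6/10) = 114*((⅒)*(-6)) = 114*(-⅗) = -342/5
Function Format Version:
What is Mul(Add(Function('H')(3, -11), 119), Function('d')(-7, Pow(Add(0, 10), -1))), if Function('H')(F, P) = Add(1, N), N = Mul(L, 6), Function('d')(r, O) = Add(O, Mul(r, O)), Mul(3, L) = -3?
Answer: Rational(-342, 5) ≈ -68.400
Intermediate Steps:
L = -1 (L = Mul(Rational(1, 3), -3) = -1)
Function('d')(r, O) = Add(O, Mul(O, r))
N = -6 (N = Mul(-1, 6) = -6)
Function('H')(F, P) = -5 (Function('H')(F, P) = Add(1, -6) = -5)
Mul(Add(Function('H')(3, -11), 119), Function('d')(-7, Pow(Add(0, 10), -1))) = Mul(Add(-5, 119), Mul(Pow(Add(0, 10), -1), Add(1, -7))) = Mul(114, Mul(Pow(10, -1), -6)) = Mul(114, Mul(Rational(1, 10), -6)) = Mul(114, Rational(-3, 5)) = Rational(-342, 5)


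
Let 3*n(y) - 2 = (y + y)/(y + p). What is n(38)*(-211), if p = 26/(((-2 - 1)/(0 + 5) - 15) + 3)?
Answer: -491419/1698 ≈ -289.41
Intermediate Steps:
p = -130/63 (p = 26/((-3/5 - 15) + 3) = 26/(-78/5 + 3) = 26/(-63/5) = 26*(-5/63) = -130/63 ≈ -2.0635)
n(y) = 2/3 + 2*y/(3*(-130/63 + y)) (n(y) = 2/3 + ((y + y)/(y - 130/63))/3 = 2/3 + ((2*y)/(-130/63 + y))/3 = 2/3 + (2*y/(-130/63 + y))/3 = 2/3 + 2*y/(3*(-130/63 + y)))
n(38)*(-211) = (4*(-65 + 63*38)/(3*(-130 + 63*38)))*(-211) = (4*(-65 + 2394)/(3*(-130 + 2394)))*(-211) = ((4/3)*2329/2264)*(-211) = ((4/3)*(1/2264)*2329)*(-211) = (2329/1698)*(-211) = -491419/1698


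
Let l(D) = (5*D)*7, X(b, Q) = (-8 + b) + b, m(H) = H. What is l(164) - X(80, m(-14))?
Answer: 5588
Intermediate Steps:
X(b, Q) = -8 + 2*b
l(D) = 35*D
l(164) - X(80, m(-14)) = 35*164 - (-8 + 2*80) = 5740 - (-8 + 160) = 5740 - 1*152 = 5740 - 152 = 5588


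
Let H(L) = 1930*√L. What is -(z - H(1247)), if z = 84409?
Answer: -84409 + 1930*√1247 ≈ -16255.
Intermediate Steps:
-(z - H(1247)) = -(84409 - 1930*√1247) = -84409 + 1930*√1247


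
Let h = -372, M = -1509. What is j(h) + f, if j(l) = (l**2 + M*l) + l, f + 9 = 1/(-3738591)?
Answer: 2614587354440/3738591 ≈ 6.9935e+5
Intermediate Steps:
f = -33647320/3738591 (f = -9 + 1/(-3738591) = -9 - 1/3738591 = -33647320/3738591 ≈ -9.0000)
j(l) = l**2 - 1508*l (j(l) = (l**2 - 1509*l) + l = l**2 - 1508*l)
j(h) + f = -372*(-1508 - 372) - 33647320/3738591 = -372*(-1880) - 33647320/3738591 = 699360 - 33647320/3738591 = 2614587354440/3738591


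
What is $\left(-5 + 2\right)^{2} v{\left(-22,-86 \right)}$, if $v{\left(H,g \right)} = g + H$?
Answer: $-972$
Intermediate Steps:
$v{\left(H,g \right)} = H + g$
$\left(-5 + 2\right)^{2} v{\left(-22,-86 \right)} = \left(-5 + 2\right)^{2} \left(-22 - 86\right) = \left(-3\right)^{2} \left(-108\right) = 9 \left(-108\right) = -972$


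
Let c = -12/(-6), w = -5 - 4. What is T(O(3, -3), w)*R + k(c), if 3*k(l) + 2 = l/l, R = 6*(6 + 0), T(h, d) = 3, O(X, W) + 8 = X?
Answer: 323/3 ≈ 107.67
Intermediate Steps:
O(X, W) = -8 + X
w = -9
c = 2 (c = -12*(-1/6) = 2)
R = 36 (R = 6*6 = 36)
k(l) = -1/3 (k(l) = -2/3 + (l/l)/3 = -2/3 + (1/3)*1 = -2/3 + 1/3 = -1/3)
T(O(3, -3), w)*R + k(c) = 3*36 - 1/3 = 108 - 1/3 = 323/3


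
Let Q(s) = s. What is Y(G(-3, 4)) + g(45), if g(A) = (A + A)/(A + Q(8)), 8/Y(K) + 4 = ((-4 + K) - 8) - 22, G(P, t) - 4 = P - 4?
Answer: 3266/2173 ≈ 1.5030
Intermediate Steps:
G(P, t) = P (G(P, t) = 4 + (P - 4) = 4 + (-4 + P) = P)
Y(K) = 8/(-38 + K) (Y(K) = 8/(-4 + (((-4 + K) - 8) - 22)) = 8/(-4 + ((-12 + K) - 22)) = 8/(-4 + (-34 + K)) = 8/(-38 + K))
g(A) = 2*A/(8 + A) (g(A) = (A + A)/(A + 8) = (2*A)/(8 + A) = 2*A/(8 + A))
Y(G(-3, 4)) + g(45) = 8/(-38 - 3) + 2*45/(8 + 45) = 8/(-41) + 2*45/53 = 8*(-1/41) + 2*45*(1/53) = -8/41 + 90/53 = 3266/2173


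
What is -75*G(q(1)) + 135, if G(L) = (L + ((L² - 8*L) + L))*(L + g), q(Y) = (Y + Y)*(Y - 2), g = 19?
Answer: -20265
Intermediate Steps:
q(Y) = 2*Y*(-2 + Y) (q(Y) = (2*Y)*(-2 + Y) = 2*Y*(-2 + Y))
G(L) = (19 + L)*(L² - 6*L) (G(L) = (L + ((L² - 8*L) + L))*(L + 19) = (L + (L² - 7*L))*(19 + L) = (L² - 6*L)*(19 + L) = (19 + L)*(L² - 6*L))
-75*G(q(1)) + 135 = -75*2*1*(-2 + 1)*(-114 + (2*1*(-2 + 1))² + 13*(2*1*(-2 + 1))) + 135 = -75*2*1*(-1)*(-114 + (2*1*(-1))² + 13*(2*1*(-1))) + 135 = -(-150)*(-114 + (-2)² + 13*(-2)) + 135 = -(-150)*(-114 + 4 - 26) + 135 = -(-150)*(-136) + 135 = -75*272 + 135 = -20400 + 135 = -20265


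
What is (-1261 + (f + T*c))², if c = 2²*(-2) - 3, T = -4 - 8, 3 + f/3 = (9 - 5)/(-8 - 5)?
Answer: 219217636/169 ≈ 1.2971e+6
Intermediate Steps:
f = -129/13 (f = -9 + 3*((9 - 5)/(-8 - 5)) = -9 + 3*(4/(-13)) = -9 + 3*(4*(-1/13)) = -9 + 3*(-4/13) = -9 - 12/13 = -129/13 ≈ -9.9231)
T = -12
c = -11 (c = 4*(-2) - 3 = -8 - 3 = -11)
(-1261 + (f + T*c))² = (-1261 + (-129/13 - 12*(-11)))² = (-1261 + (-129/13 + 132))² = (-1261 + 1587/13)² = (-14806/13)² = 219217636/169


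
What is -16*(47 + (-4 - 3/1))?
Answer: -640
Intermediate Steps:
-16*(47 + (-4 - 3/1)) = -16*(47 + (-4 - 3*1)) = -16*(47 + (-4 - 3)) = -16*(47 - 7) = -16*40 = -640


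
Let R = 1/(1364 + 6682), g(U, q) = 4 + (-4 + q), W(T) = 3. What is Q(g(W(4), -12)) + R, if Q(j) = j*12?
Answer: -1158623/8046 ≈ -144.00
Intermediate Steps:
g(U, q) = q
Q(j) = 12*j
R = 1/8046 ≈ 0.00012429
Q(g(W(4), -12)) + R = 12*(-12) + 1/8046 = -144 + 1/8046 = -1158623/8046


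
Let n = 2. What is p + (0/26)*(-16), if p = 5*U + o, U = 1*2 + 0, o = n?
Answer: 12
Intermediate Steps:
o = 2
U = 2 (U = 2 + 0 = 2)
p = 12 (p = 5*2 + 2 = 10 + 2 = 12)
p + (0/26)*(-16) = 12 + (0/26)*(-16) = 12 + (0*(1/26))*(-16) = 12 + 0*(-16) = 12 + 0 = 12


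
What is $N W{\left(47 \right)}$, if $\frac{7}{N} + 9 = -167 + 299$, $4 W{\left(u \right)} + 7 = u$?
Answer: $\frac{70}{123} \approx 0.56911$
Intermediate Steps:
$W{\left(u \right)} = - \frac{7}{4} + \frac{u}{4}$
$N = \frac{7}{123}$ ($N = \frac{7}{-9 + \left(-167 + 299\right)} = \frac{7}{-9 + 132} = \frac{7}{123} \approx 0.056911$)
$N W{\left(47 \right)} = \frac{7 \left(- \frac{7}{4} + \frac{1}{4} \cdot 47\right)}{123} = \frac{7 \left(- \frac{7}{4} + \frac{47}{4}\right)}{123} = \frac{7}{123} \cdot 10 = \frac{70}{123}$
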